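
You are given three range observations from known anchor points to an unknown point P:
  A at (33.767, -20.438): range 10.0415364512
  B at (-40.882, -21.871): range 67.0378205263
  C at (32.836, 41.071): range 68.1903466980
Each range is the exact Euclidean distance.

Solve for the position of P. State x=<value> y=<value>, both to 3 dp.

x=25.976 y=-26.773

eq1: (x − 33.767)² + (y + 20.438)² = 10.0415364512²
eq2: (x + 40.882)² + (y + 21.871)² = 67.0378205263²
eq3: (x − 32.836)² + (y − 41.071)² = 68.1903466980²
eq3−eq2, eq3−eq1 (x²,y² cancel):
  -147.436·x − 125.884·y = -459.497370
  1.862·x − 123.018·y = 3341.983124
det = -147.436·-123.018 − -125.884·1.862 = 18371.677856
x = (-459.497370·-123.018 − -125.884·3341.983124) / 18371.677856 = 25.976324
y = (-147.436·3341.983124 − -459.497370·1.862) / 18371.677856 = -26.773441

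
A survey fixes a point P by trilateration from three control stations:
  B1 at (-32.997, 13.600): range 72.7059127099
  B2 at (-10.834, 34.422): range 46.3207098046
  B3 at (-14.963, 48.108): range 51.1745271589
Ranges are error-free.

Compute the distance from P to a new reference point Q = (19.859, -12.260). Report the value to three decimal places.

53.076

eq1: (x + 32.997)² + (y − 13.600)² = 72.7059127099²
eq2: (x + 10.834)² + (y − 34.422)² = 46.3207098046²
eq3: (x + 14.963)² + (y − 48.108)² = 51.1745271589²
eq3−eq1, eq3−eq2 (x²,y² cancel):
  -36.068·x − 69.016·y = -3931.826537
  8.258·x − 27.372·y = -762.797320
det = -36.068·-27.372 − -69.016·8.258 = 1557.187424
x = (-3931.826537·-27.372 − -69.016·-762.797320) / 1557.187424 = 35.305150
y = (-36.068·-762.797320 − -3931.826537·8.258) / 1557.187424 = 38.519189
|P − Q| = √((35.305150 − 19.859)² + (38.519189 − -12.260)²) = 53.076451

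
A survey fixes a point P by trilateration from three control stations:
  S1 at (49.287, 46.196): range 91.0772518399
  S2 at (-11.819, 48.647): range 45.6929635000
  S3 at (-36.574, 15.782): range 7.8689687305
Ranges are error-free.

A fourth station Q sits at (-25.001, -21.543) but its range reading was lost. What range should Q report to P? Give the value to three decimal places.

eq1: (x − 49.287)² + (y − 46.196)² = 91.0772518399²
eq2: (x + 11.819)² + (y − 48.647)² = 45.6929635000²
eq3: (x + 36.574)² + (y − 15.782)² = 7.8689687305²
eq1−eq3, eq1−eq2 (x²,y² cancel):
  -171.722·x − 60.828·y = 5256.595349
  -122.212·x + 4.902·y = 4150.159474
det = -171.722·4.902 − -60.828·-122.212 = -8275.692780
x = (5256.595349·4.902 − -60.828·4150.159474) / -8275.692780 = -33.618180
y = (-171.722·4150.159474 − 5256.595349·-122.212) / -8275.692780 = 8.489278
|P − Q| = √((-33.618180 − -25.001)² + (8.489278 − -21.543)²) = 31.244095

31.244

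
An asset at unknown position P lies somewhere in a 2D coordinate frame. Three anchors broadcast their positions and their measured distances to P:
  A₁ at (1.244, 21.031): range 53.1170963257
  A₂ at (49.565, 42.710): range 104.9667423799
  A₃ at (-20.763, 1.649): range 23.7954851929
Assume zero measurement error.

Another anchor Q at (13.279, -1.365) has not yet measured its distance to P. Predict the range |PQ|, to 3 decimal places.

eq1: (x − 1.244)² + (y − 21.031)² = 53.1170963257²
eq2: (x − 49.565)² + (y − 42.710)² = 104.9667423799²
eq3: (x + 20.763)² + (y − 1.649)² = 23.7954851929²
eq1−eq2, eq1−eq3 (x²,y² cancel):
  96.642·x + 43.358·y = -4359.608256
  -44.014·x − 38.764·y = 2245.171680
det = 96.642·-38.764 − 43.358·-44.014 = -1837.871476
x = (-4359.608256·-38.764 − 43.358·2245.171680) / -1837.871476 = -38.985153
y = (96.642·2245.171680 − -4359.608256·-44.014) / -1837.871476 = -13.653884
|P − Q| = √((-38.985153 − 13.279)² + (-13.653884 − -1.365)²) = 53.689462

53.689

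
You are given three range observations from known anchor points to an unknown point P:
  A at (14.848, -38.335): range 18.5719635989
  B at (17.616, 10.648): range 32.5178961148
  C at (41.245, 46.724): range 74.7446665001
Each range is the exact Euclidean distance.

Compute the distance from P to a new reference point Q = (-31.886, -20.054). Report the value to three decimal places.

40.891

eq1: (x − 14.848)² + (y + 38.335)² = 18.5719635989²
eq2: (x − 17.616)² + (y − 10.648)² = 32.5178961148²
eq3: (x − 41.245)² + (y − 46.724)² = 74.7446665001²
eq3−eq2, eq3−eq1 (x²,y² cancel):
  -47.258·x − 72.152·y = 1068.772761
  -52.794·x − 170.118·y = 3047.600466
det = -47.258·-170.118 − -72.152·-52.794 = 4230.243756
x = (1068.772761·-170.118 − -72.152·3047.600466) / 4230.243756 = 9.000187
y = (-47.258·3047.600466 − 1068.772761·-52.794) / 4230.243756 = -20.707722
|P − Q| = √((9.000187 − -31.886)² + (-20.707722 − -20.054)²) = 40.891413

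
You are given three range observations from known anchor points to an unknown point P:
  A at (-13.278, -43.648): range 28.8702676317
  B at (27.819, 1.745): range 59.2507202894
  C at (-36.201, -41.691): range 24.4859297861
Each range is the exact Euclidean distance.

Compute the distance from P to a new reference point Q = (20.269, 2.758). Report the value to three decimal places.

52.634

eq1: (x + 13.278)² + (y + 43.648)² = 28.8702676317²
eq2: (x − 27.819)² + (y − 1.745)² = 59.2507202894²
eq3: (x + 36.201)² + (y + 41.691)² = 24.4859297861²
eq1−eq3, eq1−eq2 (x²,y² cancel):
  -45.846·x + 3.914·y = 1201.130290
  82.194·x + 90.786·y = -3981.666904
det = -45.846·90.786 − 3.914·82.194 = -4483.882272
x = (1201.130290·90.786 − 3.914·-3981.666904) / -4483.882272 = -27.795123
y = (-45.846·-3981.666904 − 1201.130290·82.194) / -4483.882272 = -18.693131
|P − Q| = √((-27.795123 − 20.269)² + (-18.693131 − 2.758)²) = 52.633743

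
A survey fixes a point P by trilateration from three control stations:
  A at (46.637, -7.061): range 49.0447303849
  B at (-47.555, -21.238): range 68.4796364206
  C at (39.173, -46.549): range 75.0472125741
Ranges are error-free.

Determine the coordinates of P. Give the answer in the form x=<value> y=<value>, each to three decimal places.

x=6.382 y=20.955

eq1: (x − 46.637)² + (y + 7.061)² = 49.0447303849²
eq2: (x + 47.555)² + (y + 21.238)² = 68.4796364206²
eq3: (x − 39.173)² + (y + 46.549)² = 75.0472125741²
eq1−eq3, eq1−eq2 (x²,y² cancel):
  -14.928·x − 78.976·y = -1750.232697
  -188.384·x − 28.354·y = -1796.411847
det = -14.928·-28.354 − -78.976·-188.384 = -14454.546272
x = (-1750.232697·-28.354 − -78.976·-1796.411847) / -14454.546272 = 6.381890
y = (-14.928·-1796.411847 − -1750.232697·-188.384) / -14454.546272 = 20.955276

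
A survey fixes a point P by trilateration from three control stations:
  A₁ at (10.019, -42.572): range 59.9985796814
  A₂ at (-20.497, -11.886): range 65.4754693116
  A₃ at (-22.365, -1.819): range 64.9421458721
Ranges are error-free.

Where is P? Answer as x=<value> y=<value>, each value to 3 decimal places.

eq1: (x − 10.019)² + (y + 42.572)² = 59.9985796814²
eq2: (x + 20.497)² + (y + 11.886)² = 65.4754693116²
eq3: (x + 22.365)² + (y + 1.819)² = 64.9421458721²
eq1−eq3, eq1−eq2 (x²,y² cancel):
  -64.768·x + 81.506·y = -2026.906306
  -61.032·x + 61.372·y = -2038.559058
det = -64.768·61.372 − 81.506·-61.032 = 999.532496
x = (-2026.906306·61.372 − 81.506·-2038.559058) / 999.532496 = 41.779033
y = (-64.768·-2038.559058 − -2026.906306·-61.032) / 999.532496 = 8.331142

x=41.779 y=8.331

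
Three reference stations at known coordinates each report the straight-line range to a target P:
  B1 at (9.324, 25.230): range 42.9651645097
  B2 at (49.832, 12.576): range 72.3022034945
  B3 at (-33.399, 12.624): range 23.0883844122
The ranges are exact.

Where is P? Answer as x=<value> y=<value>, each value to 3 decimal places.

x=-19.996 y=-6.176

eq1: (x − 9.324)² + (y − 25.230)² = 42.9651645097²
eq2: (x − 49.832)² + (y − 12.576)² = 72.3022034945²
eq3: (x + 33.399)² + (y − 12.624)² = 23.0883844122²
eq2−eq1, eq2−eq3 (x²,y² cancel):
  -81.016·x + 25.308·y = 1463.709145
  -166.462·x + 0.096·y = 3328.009712
det = -81.016·0.096 − 25.308·-166.462 = 4205.042760
x = (1463.709145·0.096 − 25.308·3328.009712) / 4205.042760 = -19.996171
y = (-81.016·3328.009712 − 1463.709145·-166.462) / 4205.042760 = -6.175938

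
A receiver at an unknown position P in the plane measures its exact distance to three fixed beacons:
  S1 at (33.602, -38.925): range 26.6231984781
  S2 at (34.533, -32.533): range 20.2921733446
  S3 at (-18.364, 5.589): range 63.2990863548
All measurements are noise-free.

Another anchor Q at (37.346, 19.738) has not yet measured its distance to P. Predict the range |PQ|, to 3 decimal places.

33.695

eq1: (x − 33.602)² + (y + 38.925)² = 26.6231984781²
eq2: (x − 34.533)² + (y + 32.533)² = 20.2921733446²
eq3: (x + 18.364)² + (y − 5.589)² = 63.2990863548²
eq3−eq2, eq3−eq1 (x²,y² cancel):
  105.794·x − 76.244·y = 5477.452795
  103.932·x − 89.028·y = 5573.756248
det = 105.794·-89.028 − -76.244·103.932 = -1494.436824
x = (5477.452795·-89.028 − -76.244·5573.756248) / -1494.436824 = 41.943022
y = (105.794·5573.756248 − 5477.452795·103.932) / -1494.436824 = -13.642159
|P − Q| = √((41.943022 − 37.346)² + (-13.642159 − 19.738)²) = 33.695217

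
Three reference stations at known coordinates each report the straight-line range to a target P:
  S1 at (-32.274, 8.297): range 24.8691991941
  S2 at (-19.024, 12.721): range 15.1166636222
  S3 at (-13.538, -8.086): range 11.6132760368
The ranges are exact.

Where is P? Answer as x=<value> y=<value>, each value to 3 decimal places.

eq1: (x + 32.274)² + (y − 8.297)² = 24.8691991941²
eq2: (x + 19.024)² + (y − 12.721)² = 15.1166636222²
eq3: (x + 13.538)² + (y + 8.086)² = 11.6132760368²
eq3−eq1, eq3−eq2 (x²,y² cancel):
  -37.472·x + 32.766·y = 378.181557
  -10.972·x + 41.614·y = 181.430238
det = -37.472·41.614 − 32.766·-10.972 = -1199.851256
x = (378.181557·41.614 − 32.766·181.430238) / -1199.851256 = -8.161765
y = (-37.472·181.430238 − 378.181557·-10.972) / -1199.851256 = 2.207895

x=-8.162 y=2.208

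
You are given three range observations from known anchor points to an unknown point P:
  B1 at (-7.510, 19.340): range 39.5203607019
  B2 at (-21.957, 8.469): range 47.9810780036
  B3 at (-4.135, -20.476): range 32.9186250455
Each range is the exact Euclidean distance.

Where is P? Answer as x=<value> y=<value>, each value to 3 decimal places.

eq1: (x + 7.510)² + (y − 19.340)² = 39.5203607019²
eq2: (x + 21.957)² + (y − 8.469)² = 47.9810780036²
eq3: (x + 4.135)² + (y + 20.476)² = 32.9186250455²
eq2−eq3, eq2−eq1 (x²,y² cancel):
  35.644·x − 57.890·y = 1101.078962
  28.894·x + 21.742·y = 616.926826
det = 35.644·21.742 − -57.890·28.894 = 2447.645508
x = (1101.078962·21.742 − -57.890·616.926826) / 2447.645508 = 24.371811
y = (35.644·616.926826 − 1101.078962·28.894) / 2447.645508 = -4.013995

x=24.372 y=-4.014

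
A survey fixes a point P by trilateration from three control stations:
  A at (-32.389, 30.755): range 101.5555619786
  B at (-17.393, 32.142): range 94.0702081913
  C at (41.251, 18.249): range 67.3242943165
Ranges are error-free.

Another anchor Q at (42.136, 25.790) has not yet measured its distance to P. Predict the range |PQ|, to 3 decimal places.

74.914

eq1: (x + 32.389)² + (y − 30.755)² = 101.5555619786²
eq2: (x + 17.393)² + (y − 32.142)² = 94.0702081913²
eq3: (x − 41.251)² + (y − 18.249)² = 67.3242943165²
eq3−eq1, eq3−eq2 (x²,y² cancel):
  -147.280·x + 25.012·y = -5820.725220
  -117.288·x + 27.786·y = -5015.689853
det = -147.280·27.786 − 25.012·-117.288 = -1158.714624
x = (-5820.725220·27.786 − 25.012·-5015.689853) / -1158.714624 = 31.312487
y = (-147.280·-5015.689853 − -5820.725220·-117.288) / -1158.714624 = -48.337685
|P − Q| = √((31.312487 − 42.136)² + (-48.337685 − 25.790)²) = 74.913697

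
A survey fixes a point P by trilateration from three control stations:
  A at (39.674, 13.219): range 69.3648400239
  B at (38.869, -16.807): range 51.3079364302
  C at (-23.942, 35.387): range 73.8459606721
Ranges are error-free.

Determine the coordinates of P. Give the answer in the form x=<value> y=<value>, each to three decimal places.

x=-8.383 y=-36.801

eq1: (x − 39.674)² + (y − 13.219)² = 69.3648400239²
eq2: (x − 38.869)² + (y + 16.807)² = 51.3079364302²
eq3: (x + 23.942)² + (y − 35.387)² = 73.8459606721²
eq1−eq3, eq1−eq2 (x²,y² cancel):
  -127.232·x + 44.336·y = -565.053980
  -1.610·x − 60.052·y = 2223.482864
det = -127.232·-60.052 − 44.336·-1.610 = 7711.917024
x = (-565.053980·-60.052 − 44.336·2223.482864) / 7711.917024 = -8.382833
y = (-127.232·2223.482864 − -565.053980·-1.610) / 7711.917024 = -36.801214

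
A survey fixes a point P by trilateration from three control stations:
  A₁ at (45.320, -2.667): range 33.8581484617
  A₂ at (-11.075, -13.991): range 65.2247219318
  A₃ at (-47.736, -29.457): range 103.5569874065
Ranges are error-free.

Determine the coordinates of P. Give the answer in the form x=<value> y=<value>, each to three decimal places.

eq1: (x − 45.320)² + (y + 2.667)² = 33.8581484617²
eq2: (x + 11.075)² + (y + 13.991)² = 65.2247219318²
eq3: (x + 47.736)² + (y + 29.457)² = 103.5569874065²
eq1−eq3, eq1−eq2 (x²,y² cancel):
  -186.112·x − 53.580·y = -8492.250167
  -112.790·x − 22.648·y = -4850.501717
det = -186.112·-22.648 − -53.580·-112.790 = -1828.223624
x = (-8492.250167·-22.648 − -53.580·-4850.501717) / -1828.223624 = 36.952482
y = (-186.112·-4850.501717 − -8492.250167·-112.790) / -1828.223624 = 30.140908

x=36.952 y=30.141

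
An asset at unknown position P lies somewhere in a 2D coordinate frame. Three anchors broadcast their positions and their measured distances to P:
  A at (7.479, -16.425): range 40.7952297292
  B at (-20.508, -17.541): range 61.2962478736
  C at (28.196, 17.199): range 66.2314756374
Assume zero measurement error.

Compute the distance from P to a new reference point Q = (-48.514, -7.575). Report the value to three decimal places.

eq1: (x − 7.479)² + (y + 16.425)² = 40.7952297292²
eq2: (x + 20.508)² + (y + 17.541)² = 61.2962478736²
eq3: (x − 28.196)² + (y − 17.199)² = 66.2314756374²
eq1−eq3, eq1−eq2 (x²,y² cancel):
  41.434·x + 67.248·y = -1957.253645
  -55.974·x − 2.232·y = -1690.430556
det = 41.434·-2.232 − 67.248·-55.974 = 3671.658864
x = (-1957.253645·-2.232 − 67.248·-1690.430556) / 3671.658864 = 32.150771
y = (41.434·-1690.430556 − -1957.253645·-55.974) / 3671.658864 = -48.914298
|P − Q| = √((32.150771 − -48.514)² + (-48.914298 − -7.575)²) = 90.640735

90.641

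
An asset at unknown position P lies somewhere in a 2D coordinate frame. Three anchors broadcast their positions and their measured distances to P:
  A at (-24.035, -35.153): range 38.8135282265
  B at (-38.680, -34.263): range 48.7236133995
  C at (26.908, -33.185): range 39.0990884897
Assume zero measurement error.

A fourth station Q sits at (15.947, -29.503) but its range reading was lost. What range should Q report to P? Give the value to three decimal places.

eq1: (x + 24.035)² + (y + 35.153)² = 38.8135282265²
eq2: (x + 38.680)² + (y + 34.263)² = 48.7236133995²
eq3: (x − 26.908)² + (y + 33.185)² = 39.0990884897²
eq1−eq3, eq1−eq2 (x²,y² cancel):
  101.886·x + 3.936·y = -10.378692
  -29.290·x + 1.780·y = -10.819594
det = 101.886·1.780 − 3.936·-29.290 = 296.642520
x = (-10.378692·1.780 − 3.936·-10.819594) / 296.642520 = 0.081283
y = (101.886·-10.819594 − -10.378692·-29.290) / 296.642520 = -4.740915
|P − Q| = √((0.081283 − 15.947)² + (-4.740915 − -29.503)²) = 29.408873

29.409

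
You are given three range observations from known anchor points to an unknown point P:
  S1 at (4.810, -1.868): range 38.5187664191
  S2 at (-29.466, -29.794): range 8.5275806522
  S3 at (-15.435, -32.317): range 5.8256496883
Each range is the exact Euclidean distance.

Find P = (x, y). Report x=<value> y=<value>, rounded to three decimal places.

eq1: (x − 4.810)² + (y + 1.868)² = 38.5187664191²
eq2: (x + 29.466)² + (y + 29.794)² = 8.5275806522²
eq3: (x + 15.435)² + (y + 32.317)² = 5.8256496883²
eq1−eq2, eq1−eq3 (x²,y² cancel):
  -68.552·x − 55.852·y = 3140.277803
  -40.490·x − 60.898·y = 2705.759362
det = -68.552·-60.898 − -55.852·-40.490 = 1913.232216
x = (3140.277803·-60.898 − -55.852·2705.759362) / 1913.232216 = -20.966909
y = (-68.552·2705.759362 − 3140.277803·-40.490) / 1913.232216 = -30.490479

x=-20.967 y=-30.490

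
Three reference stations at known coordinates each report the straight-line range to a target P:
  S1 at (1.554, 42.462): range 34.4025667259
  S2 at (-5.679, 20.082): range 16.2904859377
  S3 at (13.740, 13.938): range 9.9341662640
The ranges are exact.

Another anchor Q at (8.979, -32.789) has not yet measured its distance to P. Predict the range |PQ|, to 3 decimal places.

eq1: (x − 1.554)² + (y − 42.462)² = 34.4025667259²
eq2: (x + 5.679)² + (y − 20.082)² = 16.2904859377²
eq3: (x − 13.740)² + (y − 13.938)² = 9.9341662640²
eq2−eq3, eq2−eq1 (x²,y² cancel):
  38.838·x − 12.288·y = 114.209952
  14.466·x + 44.760·y = 451.741930
det = 38.838·44.760 − -12.288·14.466 = 1916.147088
x = (114.209952·44.760 − -12.288·451.741930) / 1916.147088 = 5.564835
y = (38.838·451.741930 − 114.209952·14.466) / 1916.147088 = 8.294035
|P − Q| = √((5.564835 − 8.979)² + (8.294035 − -32.789)²) = 41.224657

41.225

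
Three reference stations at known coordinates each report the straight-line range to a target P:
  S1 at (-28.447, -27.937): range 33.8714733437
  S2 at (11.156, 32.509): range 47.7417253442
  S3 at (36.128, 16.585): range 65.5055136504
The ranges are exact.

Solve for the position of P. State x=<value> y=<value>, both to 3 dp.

x=-28.506 y=5.934

eq1: (x + 28.447)² + (y + 27.937)² = 33.8714733437²
eq2: (x − 11.156)² + (y − 32.509)² = 47.7417253442²
eq3: (x − 36.128)² + (y − 16.585)² = 65.5055136504²
eq2−eq1, eq2−eq3 (x²,y² cancel):
  -79.206·x − 120.892·y = 1540.411993
  49.944·x − 31.848·y = -1612.696788
det = -79.206·-31.848 − -120.892·49.944 = 8560.382736
x = (1540.411993·-31.848 − -120.892·-1612.696788) / 8560.382736 = -28.505873
y = (-79.206·-1612.696788 − 1540.411993·49.944) / 8560.382736 = 5.934422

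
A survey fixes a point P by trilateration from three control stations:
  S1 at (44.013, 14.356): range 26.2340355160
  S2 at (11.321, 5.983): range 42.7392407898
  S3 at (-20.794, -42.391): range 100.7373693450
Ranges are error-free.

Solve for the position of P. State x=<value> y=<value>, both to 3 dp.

eq1: (x − 44.013)² + (y − 14.356)² = 26.2340355160²
eq2: (x − 11.321)² + (y − 5.983)² = 42.7392407898²
eq3: (x + 20.794)² + (y + 42.391)² = 100.7373693450²
eq3−eq1, eq3−eq2 (x²,y² cancel):
  129.614·x + 113.494·y = 9373.644551
  64.230·x + 96.748·y = 6255.948892
det = 129.614·96.748 − 113.494·64.230 = 5250.175652
x = (9373.644551·96.748 − 113.494·6255.948892) / 5250.175652 = 37.497545
y = (129.614·6255.948892 − 9373.644551·64.230) / 5250.175652 = 39.768073

x=37.498 y=39.768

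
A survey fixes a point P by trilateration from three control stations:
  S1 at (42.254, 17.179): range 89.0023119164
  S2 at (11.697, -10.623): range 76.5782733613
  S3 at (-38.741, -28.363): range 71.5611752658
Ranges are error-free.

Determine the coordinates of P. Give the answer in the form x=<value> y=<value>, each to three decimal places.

eq1: (x − 42.254)² + (y − 17.179)² = 89.0023119164²
eq2: (x − 11.697)² + (y + 10.623)² = 76.5782733613²
eq3: (x + 38.741)² + (y + 28.363)² = 71.5611752658²
eq1−eq3, eq1−eq2 (x²,y² cancel):
  -161.990·x − 91.084·y = 3025.216014
  -61.114·x − 55.604·y = 226.328956
det = -161.990·-55.604 − -91.084·-61.114 = 3440.784384
x = (3025.216014·-55.604 − -91.084·226.328956) / 3440.784384 = -42.896953
y = (-161.990·226.328956 − 3025.216014·-61.114) / 3440.784384 = 43.077394

x=-42.897 y=43.077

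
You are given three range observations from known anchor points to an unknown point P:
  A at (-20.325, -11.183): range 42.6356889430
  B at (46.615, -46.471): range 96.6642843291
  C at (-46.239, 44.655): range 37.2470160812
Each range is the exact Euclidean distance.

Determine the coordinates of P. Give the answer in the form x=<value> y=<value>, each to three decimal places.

eq1: (x + 20.325)² + (y + 11.183)² = 42.6356889430²
eq2: (x − 46.615)² + (y + 46.471)² = 96.6642843291²
eq3: (x + 46.239)² + (y − 44.655)² = 37.2470160812²
eq1−eq3, eq1−eq2 (x²,y² cancel):
  -51.828·x + 111.676·y = 4024.410797
  133.880·x − 70.576·y = -3731.834941
det = -51.828·-70.576 − 111.676·133.880 = -11293.369952
x = (4024.410797·-70.576 − 111.676·-3731.834941) / -11293.369952 = -11.752877
y = (-51.828·-3731.834941 − 4024.410797·133.880) / -11293.369952 = 30.582065

x=-11.753 y=30.582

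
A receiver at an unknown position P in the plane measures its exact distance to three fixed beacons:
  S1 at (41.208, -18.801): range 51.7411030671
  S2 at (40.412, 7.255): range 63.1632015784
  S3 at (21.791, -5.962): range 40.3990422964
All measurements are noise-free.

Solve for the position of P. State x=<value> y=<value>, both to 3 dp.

eq1: (x − 41.208)² + (y + 18.801)² = 51.7411030671²
eq2: (x − 40.412)² + (y − 7.255)² = 63.1632015784²
eq3: (x − 21.791)² + (y + 5.962)² = 40.3990422964²
eq1−eq2, eq1−eq3 (x²,y² cancel):
  -1.592·x + 52.112·y = -1678.260383
  -38.834·x + 25.678·y = -496.124612
det = -1.592·25.678 − 52.112·-38.834 = 1982.838032
x = (-1678.260383·25.678 − 52.112·-496.124612) / 1982.838032 = -8.694772
y = (-1.592·-496.124612 − -1678.260383·-38.834) / 1982.838032 = -32.470495

x=-8.695 y=-32.470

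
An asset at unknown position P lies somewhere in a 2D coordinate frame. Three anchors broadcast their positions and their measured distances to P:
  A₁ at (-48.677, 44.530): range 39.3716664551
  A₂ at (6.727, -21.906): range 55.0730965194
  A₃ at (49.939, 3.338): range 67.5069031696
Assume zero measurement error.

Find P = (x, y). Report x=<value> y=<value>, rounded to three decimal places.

eq1: (x + 48.677)² + (y − 44.530)² = 39.3716664551²
eq2: (x − 6.727)² + (y + 21.906)² = 55.0730965194²
eq3: (x − 49.939)² + (y − 3.338)² = 67.5069031696²
eq3−eq1, eq3−eq2 (x²,y² cancel):
  -197.232·x + 82.384·y = 4854.379120
  -86.424·x − 50.488·y = -455.784585
det = -197.232·-50.488 − 82.384·-86.424 = 17077.804032
x = (4854.379120·-50.488 − 82.384·-455.784585) / 17077.804032 = -12.152531
y = (-197.232·-455.784585 − 4854.379120·-86.424) / 17077.804032 = 29.829957

x=-12.153 y=29.830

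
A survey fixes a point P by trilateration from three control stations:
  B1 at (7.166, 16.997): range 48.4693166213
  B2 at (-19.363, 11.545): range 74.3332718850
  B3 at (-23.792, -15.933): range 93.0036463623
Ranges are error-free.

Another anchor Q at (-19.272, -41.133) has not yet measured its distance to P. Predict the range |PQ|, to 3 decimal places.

107.948

eq1: (x − 7.166)² + (y − 16.997)² = 48.4693166213²
eq2: (x + 19.363)² + (y − 11.545)² = 74.3332718850²
eq3: (x + 23.792)² + (y + 15.933)² = 93.0036463623²
eq3−eq2, eq3−eq1 (x²,y² cancel):
  8.858·x + 54.956·y = 2812.535969
  61.916·x + 65.860·y = 5820.733395
det = 8.858·65.860 − 54.956·61.916 = -2819.267816
x = (2812.535969·65.860 − 54.956·5820.733395) / -2819.267816 = 47.760842
y = (8.858·5820.733395 − 2812.535969·61.916) / -2819.267816 = 43.479701
|P − Q| = √((47.760842 − -19.272)² + (43.479701 − -41.133)²) = 107.947724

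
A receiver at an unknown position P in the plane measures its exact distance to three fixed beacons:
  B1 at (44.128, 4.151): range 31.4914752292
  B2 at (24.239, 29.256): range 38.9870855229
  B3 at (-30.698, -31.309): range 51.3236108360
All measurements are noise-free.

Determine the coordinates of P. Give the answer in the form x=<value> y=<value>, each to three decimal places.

x=15.383 y=-8.712

eq1: (x − 44.128)² + (y − 4.151)² = 31.4914752292²
eq2: (x − 24.239)² + (y − 29.256)² = 38.9870855229²
eq3: (x + 30.698)² + (y + 31.309)² = 51.3236108360²
eq2−eq1, eq2−eq3 (x²,y² cancel):
  39.778·x − 50.210·y = 1049.348353
  -109.874·x − 121.130·y = -634.942164
det = 39.778·-121.130 − -50.210·-109.874 = -10335.082680
x = (1049.348353·-121.130 − -50.210·-634.942164) / -10335.082680 = 15.383332
y = (39.778·-634.942164 − 1049.348353·-109.874) / -10335.082680 = -8.712013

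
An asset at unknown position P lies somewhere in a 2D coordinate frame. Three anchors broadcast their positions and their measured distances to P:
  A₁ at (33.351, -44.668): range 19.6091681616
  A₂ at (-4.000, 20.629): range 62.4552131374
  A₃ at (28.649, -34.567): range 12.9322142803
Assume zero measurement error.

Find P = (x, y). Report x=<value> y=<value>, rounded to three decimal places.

x=37.980 y=-25.613

eq1: (x − 33.351)² + (y + 44.668)² = 19.6091681616²
eq2: (x + 4.000)² + (y − 20.629)² = 62.4552131374²
eq3: (x − 28.649)² + (y + 34.567)² = 12.9322142803²
eq3−eq2, eq3−eq1 (x²,y² cancel):
  -65.298·x + 110.392·y = -5307.498531
  9.404·x − 20.202·y = 874.599425
det = -65.298·-20.202 − 110.392·9.404 = 281.023828
x = (-5307.498531·-20.202 − 110.392·874.599425) / 281.023828 = 37.980073
y = (-65.298·874.599425 − -5307.498531·9.404) / 281.023828 = -25.613049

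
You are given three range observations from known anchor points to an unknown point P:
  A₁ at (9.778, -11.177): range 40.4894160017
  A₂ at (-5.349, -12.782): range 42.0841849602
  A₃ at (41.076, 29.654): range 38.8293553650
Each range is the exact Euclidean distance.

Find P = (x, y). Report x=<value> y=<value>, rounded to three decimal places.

x=2.261 y=28.608

eq1: (x − 9.778)² + (y + 11.177)² = 40.4894160017²
eq2: (x + 5.349)² + (y + 12.782)² = 42.0841849602²
eq3: (x − 41.076)² + (y − 29.654)² = 38.8293553650²
eq1−eq3, eq1−eq2 (x²,y² cancel):
  62.596·x + 81.662·y = 2477.736849
  -30.254·x − 3.210·y = -160.229104
det = 62.596·-3.210 − 81.662·-30.254 = 2269.668988
x = (2477.736849·-3.210 − 81.662·-160.229104) / 2269.668988 = 2.260723
y = (62.596·-160.229104 − 2477.736849·-30.254) / 2269.668988 = 28.608467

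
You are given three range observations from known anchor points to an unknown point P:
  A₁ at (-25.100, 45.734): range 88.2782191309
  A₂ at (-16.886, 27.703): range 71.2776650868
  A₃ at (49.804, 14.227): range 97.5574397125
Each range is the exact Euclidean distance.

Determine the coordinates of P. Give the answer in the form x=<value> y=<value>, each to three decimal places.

x=-29.616 y=-42.429

eq1: (x + 25.100)² + (y − 45.734)² = 88.2782191309²
eq2: (x + 16.886)² + (y − 27.703)² = 71.2776650868²
eq3: (x − 49.804)² + (y − 14.227)² = 97.5574397125²
eq2−eq3, eq2−eq1 (x²,y² cancel):
  133.380·x − 26.952·y = -2806.695763
  -16.428·x + 36.062·y = -1043.522882
det = 133.380·36.062 − -26.952·-16.428 = 4367.182104
x = (-2806.695763·36.062 − -26.952·-1043.522882) / 4367.182104 = -29.616372
y = (133.380·-1043.522882 − -2806.695763·-16.428) / 4367.182104 = -42.428613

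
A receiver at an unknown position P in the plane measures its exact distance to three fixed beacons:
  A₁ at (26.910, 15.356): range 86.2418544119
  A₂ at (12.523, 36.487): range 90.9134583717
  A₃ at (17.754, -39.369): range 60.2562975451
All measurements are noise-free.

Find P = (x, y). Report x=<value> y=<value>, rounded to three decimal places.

eq1: (x − 26.910)² + (y − 15.356)² = 86.2418544119²
eq2: (x − 12.523)² + (y − 36.487)² = 90.9134583717²
eq3: (x − 17.754)² + (y + 39.369)² = 60.2562975451²
eq3−eq2, eq3−eq1 (x²,y² cancel):
  -10.462·x + 151.712·y = -5011.431498
  18.312·x + 109.450·y = -4712.003900
det = -10.462·109.450 − 151.712·18.312 = -3923.216044
x = (-5011.431498·109.450 − 151.712·-4712.003900) / -3923.216044 = -42.405607
y = (-10.462·-4712.003900 − -5011.431498·18.312) / -3923.216044 = -35.956806

x=-42.406 y=-35.957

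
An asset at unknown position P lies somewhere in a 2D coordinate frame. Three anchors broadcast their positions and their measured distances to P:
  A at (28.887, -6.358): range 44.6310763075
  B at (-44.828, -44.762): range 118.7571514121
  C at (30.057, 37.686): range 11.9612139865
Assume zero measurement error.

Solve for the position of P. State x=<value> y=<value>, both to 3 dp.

x=41.940 y=36.322

eq1: (x − 28.887)² + (y + 6.358)² = 44.6310763075²
eq2: (x + 44.828)² + (y + 44.762)² = 118.7571514121²
eq3: (x − 30.057)² + (y − 37.686)² = 11.9612139865²
eq2−eq1, eq2−eq3 (x²,y² cancel):
  147.430·x + 76.808·y = 8973.024744
  149.770·x + 164.896·y = 12270.661988
det = 147.430·164.896 − 76.808·149.770 = 12807.083120
x = (8973.024744·164.896 − 76.808·12270.661988) / 12807.083120 = 41.940142
y = (147.430·12270.661988 − 8973.024744·149.770) / 12807.083120 = 36.321602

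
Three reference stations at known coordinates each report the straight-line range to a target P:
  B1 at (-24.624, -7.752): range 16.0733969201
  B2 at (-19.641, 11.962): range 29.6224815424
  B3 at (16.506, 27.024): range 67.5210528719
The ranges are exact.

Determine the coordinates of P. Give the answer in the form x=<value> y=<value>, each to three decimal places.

eq1: (x + 24.624)² + (y + 7.752)² = 16.0733969201²
eq2: (x + 19.641)² + (y − 11.962)² = 29.6224815424²
eq3: (x − 16.506)² + (y − 27.024)² = 67.5210528719²
eq3−eq1, eq3−eq2 (x²,y² cancel):
  -82.260·x − 69.552·y = 3964.428760
  -72.294·x − 30.124·y = 3207.714881
det = -82.260·-30.124 − -69.552·-72.294 = -2550.192048
x = (3964.428760·-30.124 − -69.552·3207.714881) / -2550.192048 = -40.655187
y = (-82.260·3207.714881 − 3964.428760·-72.294) / -2550.192048 = -8.916108

x=-40.655 y=-8.916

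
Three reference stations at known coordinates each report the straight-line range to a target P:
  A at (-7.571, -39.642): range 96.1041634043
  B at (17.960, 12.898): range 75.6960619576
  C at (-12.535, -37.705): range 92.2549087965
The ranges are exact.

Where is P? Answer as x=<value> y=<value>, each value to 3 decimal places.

eq1: (x + 7.571)² + (y + 39.642)² = 96.1041634043²
eq2: (x − 17.960)² + (y − 12.898)² = 75.6960619576²
eq3: (x + 12.535)² + (y + 37.705)² = 92.2549087965²
eq3−eq1, eq3−eq2 (x²,y² cancel):
  9.928·x − 3.874·y = -675.027072
  60.990·x + 101.206·y = 1691.201155
det = 9.928·101.206 − -3.874·60.990 = 1241.048428
x = (-675.027072·101.206 − -3.874·1691.201155) / 1241.048428 = -49.768466
y = (9.928·1691.201155 − -675.027072·60.990) / 1241.048428 = 46.702566

x=-49.768 y=46.703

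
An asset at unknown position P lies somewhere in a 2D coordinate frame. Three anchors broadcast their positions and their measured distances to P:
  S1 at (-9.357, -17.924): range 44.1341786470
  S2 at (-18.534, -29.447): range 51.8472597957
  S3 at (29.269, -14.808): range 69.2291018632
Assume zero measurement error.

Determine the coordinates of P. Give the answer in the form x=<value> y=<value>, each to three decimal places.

x=-29.895 y=21.140

eq1: (x + 9.357)² + (y + 17.924)² = 44.1341786470²
eq2: (x + 18.534)² + (y + 29.447)² = 51.8472597957²
eq3: (x − 29.269)² + (y + 14.808)² = 69.2291018632²
eq1−eq3, eq1−eq2 (x²,y² cancel):
  77.252·x + 6.232·y = -2177.714820
  -18.354·x − 23.046·y = 61.499117
det = 77.252·-23.046 − 6.232·-18.354 = -1665.967464
x = (-2177.714820·-23.046 − 6.232·61.499117) / -1665.967464 = -29.895154
y = (77.252·61.499117 − -2177.714820·-18.354) / -1665.967464 = 21.140178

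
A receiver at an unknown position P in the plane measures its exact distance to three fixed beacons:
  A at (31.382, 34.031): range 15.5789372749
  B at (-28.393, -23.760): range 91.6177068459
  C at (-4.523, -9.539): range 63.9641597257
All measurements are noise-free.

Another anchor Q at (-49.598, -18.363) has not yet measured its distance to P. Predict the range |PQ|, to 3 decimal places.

107.073

eq1: (x − 31.382)² + (y − 34.031)² = 15.5789372749²
eq2: (x + 28.393)² + (y + 23.760)² = 91.6177068459²
eq3: (x + 4.523)² + (y + 9.539)² = 63.9641597257²
eq2−eq1, eq2−eq3 (x²,y² cancel):
  119.550·x + 115.582·y = 8923.339757
  47.740·x + 28.442·y = 3043.140479
det = 119.550·28.442 − 115.582·47.740 = -2117.643580
x = (8923.339757·28.442 − 115.582·3043.140479) / -2117.643580 = 46.246986
y = (119.550·3043.140479 − 8923.339757·47.740) / -2117.643580 = 29.368868
|P − Q| = √((46.246986 − -49.598)² + (29.368868 − -18.363)²) = 107.072838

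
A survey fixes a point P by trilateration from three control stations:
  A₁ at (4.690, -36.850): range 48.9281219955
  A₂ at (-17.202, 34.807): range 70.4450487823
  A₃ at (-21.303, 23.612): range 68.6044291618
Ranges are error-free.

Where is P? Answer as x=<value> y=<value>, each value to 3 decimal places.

x=41.318 y=-4.410

eq1: (x − 4.690)² + (y + 36.850)² = 48.9281219955²
eq2: (x + 17.202)² + (y − 34.807)² = 70.4450487823²
eq3: (x + 21.303)² + (y − 23.612)² = 68.6044291618²
eq1−eq3, eq1−eq2 (x²,y² cancel):
  -51.986·x + 120.924·y = -2681.180826
  -43.784·x + 143.314·y = -2441.026323
det = -51.986·143.314 − 120.924·-43.784 = -2155.785188
x = (-2681.180826·143.314 − 120.924·-2441.026323) / -2155.785188 = 41.317698
y = (-51.986·-2441.026323 − -2681.180826·-43.784) / -2155.785188 = -4.409703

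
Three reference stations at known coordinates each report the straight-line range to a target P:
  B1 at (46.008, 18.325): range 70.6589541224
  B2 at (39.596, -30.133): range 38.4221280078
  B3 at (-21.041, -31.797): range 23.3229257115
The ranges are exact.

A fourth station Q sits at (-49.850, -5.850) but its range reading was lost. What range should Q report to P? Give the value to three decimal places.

60.146

eq1: (x − 46.008)² + (y − 18.325)² = 70.6589541224²
eq2: (x − 39.596)² + (y + 30.133)² = 38.4221280078²
eq3: (x + 21.041)² + (y + 31.797)² = 23.3229257115²
eq2−eq3, eq2−eq1 (x²,y² cancel):
  -121.274·x − 3.328·y = -89.766958
  12.824·x + 96.916·y = -3539.727093
det = -121.274·96.916 − -3.328·12.824 = -11710.712712
x = (-89.766958·96.916 − -3.328·-3539.727093) / -11710.712712 = 1.748832
y = (-121.274·-3539.727093 − -89.766958·12.824) / -11710.712712 = -36.755067
|P − Q| = √((1.748832 − -49.850)² + (-36.755067 − -5.850)²) = 60.146177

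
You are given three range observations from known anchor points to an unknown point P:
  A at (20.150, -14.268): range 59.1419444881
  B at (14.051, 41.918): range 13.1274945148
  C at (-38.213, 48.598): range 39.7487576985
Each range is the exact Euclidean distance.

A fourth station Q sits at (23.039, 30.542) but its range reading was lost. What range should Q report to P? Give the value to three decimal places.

eq1: (x − 20.150)² + (y + 14.268)² = 59.1419444881²
eq2: (x − 14.051)² + (y − 41.918)² = 13.1274945148²
eq3: (x + 38.213)² + (y − 48.598)² = 39.7487576985²
eq3−eq2, eq3−eq1 (x²,y² cancel):
  104.528·x − 13.360·y = -459.817022
  116.726·x − 125.732·y = -5130.206508
det = 104.528·-125.732 − -13.360·116.726 = -11583.055136
x = (-459.817022·-125.732 − -13.360·-5130.206508) / -11583.055136 = 0.925994
y = (104.528·-5130.206508 − -459.817022·116.726) / -11583.055136 = 41.662378
|P − Q| = √((0.925994 − 23.039)² + (41.662378 − 30.542)²) = 24.751724

24.752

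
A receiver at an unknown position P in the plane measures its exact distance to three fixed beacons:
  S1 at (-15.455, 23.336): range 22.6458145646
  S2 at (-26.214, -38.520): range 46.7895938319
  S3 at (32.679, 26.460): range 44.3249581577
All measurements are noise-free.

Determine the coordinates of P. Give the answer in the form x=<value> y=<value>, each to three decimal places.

eq1: (x + 15.455)² + (y − 23.336)² = 22.6458145646²
eq2: (x + 26.214)² + (y + 38.520)² = 46.7895938319²
eq3: (x − 32.679)² + (y − 26.460)² = 44.3249581577²
eq3−eq2, eq3−eq1 (x²,y² cancel):
  -117.786·x − 129.960·y = 178.351380
  -96.268·x − 6.248·y = 467.246278
det = -117.786·-6.248 − -129.960·-96.268 = -11775.062352
x = (178.351380·-6.248 − -129.960·467.246278) / -11775.062352 = -5.062308
y = (-117.786·467.246278 − 178.351380·-96.268) / -11775.062352 = 3.215740

x=-5.062 y=3.216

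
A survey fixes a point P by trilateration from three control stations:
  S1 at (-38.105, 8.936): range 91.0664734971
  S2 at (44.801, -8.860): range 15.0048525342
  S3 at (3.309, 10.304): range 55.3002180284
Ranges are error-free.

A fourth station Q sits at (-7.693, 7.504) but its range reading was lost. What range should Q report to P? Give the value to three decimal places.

62.895

eq1: (x + 38.105)² + (y − 8.936)² = 91.0664734971²
eq2: (x − 44.801)² + (y + 8.860)² = 15.0048525342²
eq3: (x − 3.309)² + (y − 10.304)² = 55.3002180284²
eq2−eq3, eq2−eq1 (x²,y² cancel):
  -82.984·x + 38.328·y = -4801.475818
  -165.812·x + 35.592·y = -8621.743076
det = -82.984·35.592 − 38.328·-165.812 = 3401.675808
x = (-4801.475818·35.592 − 38.328·-8621.743076) / 3401.675808 = 46.906305
y = (-82.984·-8621.743076 − -4801.475818·-165.812) / 3401.675808 = -23.716423
|P − Q| = √((46.906305 − -7.693)² + (-23.716423 − 7.504)²) = 62.895142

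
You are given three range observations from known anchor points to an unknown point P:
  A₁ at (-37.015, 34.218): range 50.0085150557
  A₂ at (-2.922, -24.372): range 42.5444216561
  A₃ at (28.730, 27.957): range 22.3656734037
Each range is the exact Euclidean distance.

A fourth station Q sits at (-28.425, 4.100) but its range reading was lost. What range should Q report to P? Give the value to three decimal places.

eq1: (x + 37.015)² + (y − 34.218)² = 50.0085150557²
eq2: (x + 2.922)² + (y + 24.372)² = 42.5444216561²
eq3: (x − 28.730)² + (y − 27.957)² = 22.3656734037²
eq1−eq3, eq1−eq2 (x²,y² cancel):
  131.490·x − 12.522·y = 1066.653231
  68.186·x − 117.180·y = -1247.625517
det = 131.490·-117.180 − -12.522·68.186 = -14554.173108
x = (1066.653231·-117.180 − -12.522·-1247.625517) / -14554.173108 = 9.661366
y = (131.490·-1247.625517 − 1066.653231·68.186) / -14554.173108 = 16.268949
|P − Q| = √((9.661366 − -28.425)² + (16.268949 − 4.100)²) = 39.983179

39.983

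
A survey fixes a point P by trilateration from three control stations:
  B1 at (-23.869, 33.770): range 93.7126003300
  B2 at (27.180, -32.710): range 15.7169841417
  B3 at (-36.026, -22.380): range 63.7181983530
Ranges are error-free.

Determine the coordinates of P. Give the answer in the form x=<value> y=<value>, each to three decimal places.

x=22.447 y=-47.697

eq1: (x + 23.869)² + (y − 33.770)² = 93.7126003300²
eq2: (x − 27.180)² + (y + 32.710)² = 15.7169841417²
eq3: (x + 36.026)² + (y + 22.380)² = 63.7181983530²
eq2−eq1, eq2−eq3 (x²,y² cancel):
  -102.098·x + 132.960·y = -8633.582309
  -126.412·x + 20.660·y = -3822.944635
det = -102.098·20.660 − 132.960·-126.412 = 14698.394840
x = (-8633.582309·20.660 − 132.960·-3822.944635) / 14698.394840 = 22.446594
y = (-102.098·-3822.944635 − -8633.582309·-126.412) / 14698.394840 = -47.697277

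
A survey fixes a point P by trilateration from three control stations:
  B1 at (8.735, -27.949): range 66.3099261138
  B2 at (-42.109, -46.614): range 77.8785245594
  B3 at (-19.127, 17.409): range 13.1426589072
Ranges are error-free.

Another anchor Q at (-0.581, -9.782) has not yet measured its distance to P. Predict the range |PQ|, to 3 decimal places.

eq1: (x − 8.735)² + (y + 27.949)² = 66.3099261138²
eq2: (x + 42.109)² + (y + 46.614)² = 77.8785245594²
eq3: (x + 19.127)² + (y − 17.409)² = 13.1426589072²
eq3−eq2, eq3−eq1 (x²,y² cancel):
  -45.964·x − 128.046·y = -2615.217637
  55.724·x − 90.716·y = -4035.745402
det = -45.964·-90.716 − -128.046·55.724 = 11304.905528
x = (-2615.217637·-90.716 − -128.046·-4035.745402) / 11304.905528 = -24.725459
y = (-45.964·-4035.745402 − -2615.217637·55.724) / 11304.905528 = 29.299616
|P − Q| = √((-24.725459 − -0.581)² + (29.299616 − -9.782)²) = 45.938302

45.938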